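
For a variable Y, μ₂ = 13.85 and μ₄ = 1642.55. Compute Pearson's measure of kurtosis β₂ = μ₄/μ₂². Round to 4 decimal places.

8.5629

μ₂² = 13.85² = 191.82250
μ₄/μ₂² = 1642.55 / 191.82250 = 8.56286
β₂ ≈ 8.5629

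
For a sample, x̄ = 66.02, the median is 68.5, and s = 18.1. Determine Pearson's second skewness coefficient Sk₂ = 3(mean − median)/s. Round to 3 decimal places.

Sk₂ = 3(66.02 − 68.5) / 18.1 = 3 × -2.4800 / 18.1
    = -7.4400 / 18.1 ≈ -0.411

-0.411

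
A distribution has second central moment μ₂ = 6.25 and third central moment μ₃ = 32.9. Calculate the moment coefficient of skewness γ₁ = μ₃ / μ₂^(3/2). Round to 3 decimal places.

σ = √μ₂ = √6.25 = 2.50000
σ³ = μ₂^(3/2) = 15.62500
γ₁ = μ₃/σ³ = 32.9 / 15.62500 ≈ 2.106

2.106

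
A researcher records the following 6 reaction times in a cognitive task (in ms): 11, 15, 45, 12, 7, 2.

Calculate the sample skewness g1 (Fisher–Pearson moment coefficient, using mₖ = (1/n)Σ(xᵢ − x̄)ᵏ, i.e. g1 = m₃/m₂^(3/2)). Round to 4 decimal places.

x̄ = (11 + 15 + 45 + 12 + 7 + 2) / 6 = 15.3333
deviations (xᵢ − x̄): -4.3333, -0.3333, 29.6667, -3.3333, -8.3333, -13.3333
Σ(xᵢ − x̄)² = 1157.3333 ⇒ m₂ = 1157.3333/6 = 192.88889
Σ(xᵢ − x̄)³ = 23042.4444 ⇒ m₃ = 23042.4444/6 = 3840.40741
m₂^(3/2) = 192.88889^(1.5) = 2678.92662
g1 = m₃ / m₂^(3/2) = 3840.40741 / 2678.92662 ≈ 1.4336

1.4336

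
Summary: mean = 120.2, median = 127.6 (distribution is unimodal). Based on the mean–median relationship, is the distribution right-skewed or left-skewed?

left-skewed

mean − median = 120.2 − 127.6 = -7.4
mean < median ⇒ the longer tail is on the left ⇒ left-skewed (negatively skewed).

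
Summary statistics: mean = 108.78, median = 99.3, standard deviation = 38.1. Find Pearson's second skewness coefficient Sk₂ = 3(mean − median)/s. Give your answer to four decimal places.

Sk₂ = 3(108.78 − 99.3) / 38.1 = 3 × 9.4800 / 38.1
    = 28.4400 / 38.1 ≈ 0.7465

0.7465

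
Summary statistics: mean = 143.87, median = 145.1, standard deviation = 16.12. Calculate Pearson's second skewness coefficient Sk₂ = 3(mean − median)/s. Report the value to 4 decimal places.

Sk₂ = 3(143.87 − 145.1) / 16.12 = 3 × -1.2300 / 16.12
    = -3.6900 / 16.12 ≈ -0.2289

-0.2289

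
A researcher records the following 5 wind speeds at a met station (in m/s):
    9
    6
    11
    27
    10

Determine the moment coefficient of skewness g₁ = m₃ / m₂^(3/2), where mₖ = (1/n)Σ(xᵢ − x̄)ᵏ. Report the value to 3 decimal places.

1.302

x̄ = (9 + 6 + 11 + 27 + 10) / 5 = 12.6000
deviations (xᵢ − x̄): -3.6000, -6.6000, -1.6000, 14.4000, -2.6000
Σ(xᵢ − x̄)² = 273.2000 ⇒ m₂ = 273.2000/5 = 54.64000
Σ(xᵢ − x̄)³ = 2630.1600 ⇒ m₃ = 2630.1600/5 = 526.03200
m₂^(3/2) = 54.64000^(1.5) = 403.89273
g₁ = m₃ / m₂^(3/2) = 526.03200 / 403.89273 ≈ 1.302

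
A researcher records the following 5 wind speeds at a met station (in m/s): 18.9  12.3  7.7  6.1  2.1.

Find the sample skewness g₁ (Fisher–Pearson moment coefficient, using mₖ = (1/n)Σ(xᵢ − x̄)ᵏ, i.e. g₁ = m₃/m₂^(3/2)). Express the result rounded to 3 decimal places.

x̄ = (18.9 + 12.3 + 7.7 + 6.1 + 2.1) / 5 = 9.4200
deviations (xᵢ − x̄): 9.4800, 2.8800, -1.7200, -3.3200, -7.3200
Σ(xᵢ − x̄)² = 165.7280 ⇒ m₂ = 165.7280/5 = 33.14560
Σ(xᵢ − x̄)³ = 441.9533 ⇒ m₃ = 441.9533/5 = 88.39066
m₂^(3/2) = 33.14560^(1.5) = 190.82656
g₁ = m₃ / m₂^(3/2) = 88.39066 / 190.82656 ≈ 0.463

0.463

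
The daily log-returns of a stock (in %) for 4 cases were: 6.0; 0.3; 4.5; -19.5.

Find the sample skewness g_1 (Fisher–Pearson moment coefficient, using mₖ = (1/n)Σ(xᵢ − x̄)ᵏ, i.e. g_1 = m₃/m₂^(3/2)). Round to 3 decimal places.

-1.017

x̄ = (6.0 + 0.3 + 4.5 - 19.5) / 4 = -2.1750
deviations (xᵢ − x̄): 8.1750, 2.4750, 6.6750, -17.3250
Σ(xᵢ − x̄)² = 417.6675 ⇒ m₂ = 417.6675/4 = 104.41688
Σ(xᵢ − x̄)³ = -4341.2861 ⇒ m₃ = -4341.2861/4 = -1085.32153
m₂^(3/2) = 104.41688^(1.5) = 1066.97941
g_1 = m₃ / m₂^(3/2) = -1085.32153 / 1066.97941 ≈ -1.017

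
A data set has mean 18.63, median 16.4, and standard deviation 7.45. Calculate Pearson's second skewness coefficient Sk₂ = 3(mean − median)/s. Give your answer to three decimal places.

0.898

Sk₂ = 3(18.63 − 16.4) / 7.45 = 3 × 2.2300 / 7.45
    = 6.6900 / 7.45 ≈ 0.898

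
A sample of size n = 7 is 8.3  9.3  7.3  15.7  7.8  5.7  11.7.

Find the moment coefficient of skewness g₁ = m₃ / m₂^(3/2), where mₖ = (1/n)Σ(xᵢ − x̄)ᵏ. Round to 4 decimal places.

0.9528

x̄ = (8.3 + 9.3 + 7.3 + 15.7 + 7.8 + 5.7 + 11.7) / 7 = 9.4000
deviations (xᵢ − x̄): -1.1000, -0.1000, -2.1000, 6.3000, -1.6000, -3.7000, 2.3000
Σ(xᵢ − x̄)² = 66.8600 ⇒ m₂ = 66.8600/7 = 9.55143
Σ(xᵢ − x̄)³ = 196.8720 ⇒ m₃ = 196.8720/7 = 28.12457
m₂^(3/2) = 9.55143^(1.5) = 29.51906
g₁ = m₃ / m₂^(3/2) = 28.12457 / 29.51906 ≈ 0.9528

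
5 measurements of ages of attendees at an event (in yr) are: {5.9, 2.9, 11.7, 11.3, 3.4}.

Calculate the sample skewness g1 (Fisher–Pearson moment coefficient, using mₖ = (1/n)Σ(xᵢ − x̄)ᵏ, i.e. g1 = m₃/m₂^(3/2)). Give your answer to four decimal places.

x̄ = (5.9 + 2.9 + 11.7 + 11.3 + 3.4) / 5 = 7.0400
deviations (xᵢ − x̄): -1.1400, -4.1400, 4.6600, 4.2600, -3.6400
Σ(xᵢ − x̄)² = 71.5520 ⇒ m₂ = 71.5520/5 = 14.31040
Σ(xᵢ − x̄)³ = 57.8354 ⇒ m₃ = 57.8354/5 = 11.56709
m₂^(3/2) = 14.31040^(1.5) = 54.13494
g1 = m₃ / m₂^(3/2) = 11.56709 / 54.13494 ≈ 0.2137

0.2137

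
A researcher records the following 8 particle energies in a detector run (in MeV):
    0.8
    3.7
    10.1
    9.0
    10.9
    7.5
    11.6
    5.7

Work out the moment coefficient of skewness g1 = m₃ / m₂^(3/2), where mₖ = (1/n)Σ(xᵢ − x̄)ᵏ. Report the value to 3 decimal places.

x̄ = (0.8 + 3.7 + 10.1 + 9.0 + 10.9 + 7.5 + 11.6 + 5.7) / 8 = 7.4125
deviations (xᵢ − x̄): -6.6125, -3.7125, 2.6875, 1.5875, 3.4875, 0.0875, 4.1875, -1.7125
Σ(xᵢ − x̄)² = 99.8888 ⇒ m₂ = 99.8888/8 = 12.48609
Σ(xᵢ − x̄)³ = -206.0648 ⇒ m₃ = -206.0648/8 = -25.75811
m₂^(3/2) = 12.48609^(1.5) = 44.12045
g1 = m₃ / m₂^(3/2) = -25.75811 / 44.12045 ≈ -0.584

-0.584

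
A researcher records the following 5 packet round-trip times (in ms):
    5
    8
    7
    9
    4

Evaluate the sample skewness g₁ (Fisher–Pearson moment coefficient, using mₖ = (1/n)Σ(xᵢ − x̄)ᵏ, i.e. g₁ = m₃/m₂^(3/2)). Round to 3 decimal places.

-0.158

x̄ = (5 + 8 + 7 + 9 + 4) / 5 = 6.6000
deviations (xᵢ − x̄): -1.6000, 1.4000, 0.4000, 2.4000, -2.6000
Σ(xᵢ − x̄)² = 17.2000 ⇒ m₂ = 17.2000/5 = 3.44000
Σ(xᵢ − x̄)³ = -5.0400 ⇒ m₃ = -5.0400/5 = -1.00800
m₂^(3/2) = 3.44000^(1.5) = 6.38025
g₁ = m₃ / m₂^(3/2) = -1.00800 / 6.38025 ≈ -0.158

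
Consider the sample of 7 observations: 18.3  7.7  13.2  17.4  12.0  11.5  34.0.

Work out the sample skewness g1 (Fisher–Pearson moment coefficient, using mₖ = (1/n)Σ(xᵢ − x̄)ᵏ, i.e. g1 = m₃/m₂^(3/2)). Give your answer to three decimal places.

x̄ = (18.3 + 7.7 + 13.2 + 17.4 + 12.0 + 11.5 + 34.0) / 7 = 16.3000
deviations (xᵢ − x̄): 2.0000, -8.6000, -3.1000, 1.1000, -4.3000, -4.8000, 17.7000
Σ(xᵢ − x̄)² = 443.6000 ⇒ m₂ = 443.6000/7 = 63.37143
Σ(xᵢ − x̄)³ = 4698.6180 ⇒ m₃ = 4698.6180/7 = 671.23114
m₂^(3/2) = 63.37143^(1.5) = 504.47569
g1 = m₃ / m₂^(3/2) = 671.23114 / 504.47569 ≈ 1.331

1.331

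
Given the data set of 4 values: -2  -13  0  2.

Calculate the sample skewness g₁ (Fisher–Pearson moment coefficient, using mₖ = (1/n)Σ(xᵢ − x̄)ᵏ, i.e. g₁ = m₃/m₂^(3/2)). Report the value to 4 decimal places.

-0.9537

x̄ = (-2 - 13 + 0 + 2) / 4 = -3.2500
deviations (xᵢ − x̄): 1.2500, -9.7500, 3.2500, 5.2500
Σ(xᵢ − x̄)² = 134.7500 ⇒ m₂ = 134.7500/4 = 33.68750
Σ(xᵢ − x̄)³ = -745.8750 ⇒ m₃ = -745.8750/4 = -186.46875
m₂^(3/2) = 33.68750^(1.5) = 195.52540
g₁ = m₃ / m₂^(3/2) = -186.46875 / 195.52540 ≈ -0.9537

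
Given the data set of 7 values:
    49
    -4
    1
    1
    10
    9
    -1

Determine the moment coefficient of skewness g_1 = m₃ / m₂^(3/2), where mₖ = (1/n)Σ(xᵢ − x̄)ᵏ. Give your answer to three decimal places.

x̄ = (49 - 4 + 1 + 1 + 10 + 9 - 1) / 7 = 9.2857
deviations (xᵢ − x̄): 39.7143, -13.2857, -8.2857, -8.2857, 0.7143, -0.2857, -10.2857
Σ(xᵢ − x̄)² = 1997.4286 ⇒ m₂ = 1997.4286/7 = 285.34694
Σ(xᵢ − x̄)³ = 58067.7551 ⇒ m₃ = 58067.7551/7 = 8295.39359
m₂^(3/2) = 285.34694^(1.5) = 4820.14193
g_1 = m₃ / m₂^(3/2) = 8295.39359 / 4820.14193 ≈ 1.721

1.721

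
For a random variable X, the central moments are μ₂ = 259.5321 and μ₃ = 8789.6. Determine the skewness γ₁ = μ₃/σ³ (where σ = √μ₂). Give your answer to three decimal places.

2.102

σ = √μ₂ = √259.5321 = 16.11000
σ³ = μ₂^(3/2) = 4181.06213
γ₁ = μ₃/σ³ = 8789.6 / 4181.06213 ≈ 2.102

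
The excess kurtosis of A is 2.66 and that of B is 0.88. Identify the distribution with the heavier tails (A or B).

A

Higher excess kurtosis ⇒ heavier tails relative to the normal distribution.
2.66 vs 0.88: the larger is 2.66, so A has heavier tails.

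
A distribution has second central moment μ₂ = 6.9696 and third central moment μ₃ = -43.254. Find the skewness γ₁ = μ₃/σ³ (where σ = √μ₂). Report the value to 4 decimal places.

σ = √μ₂ = √6.9696 = 2.64000
σ³ = μ₂^(3/2) = 18.39974
γ₁ = μ₃/σ³ = -43.254 / 18.39974 ≈ -2.3508

-2.3508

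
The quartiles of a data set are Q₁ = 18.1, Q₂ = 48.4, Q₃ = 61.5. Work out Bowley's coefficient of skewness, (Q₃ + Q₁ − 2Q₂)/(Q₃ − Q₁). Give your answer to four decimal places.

numerator: Q₃ + Q₁ − 2Q₂ = 61.5 + 18.1 − 2×48.4 = -17.2000
denominator: Q₃ − Q₁ = 61.5 − 18.1 = 43.4000
Bowley skewness = -17.2000 / 43.4000 ≈ -0.3963

-0.3963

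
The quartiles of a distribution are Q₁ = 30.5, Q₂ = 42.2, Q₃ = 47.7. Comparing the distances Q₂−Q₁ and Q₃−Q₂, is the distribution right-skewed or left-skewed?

Q₂ − Q₁ = 11.7;  Q₃ − Q₂ = 5.5
Q₂ − Q₁ > Q₃ − Q₂ ⇒ the lower half is more spread out ⇒ left-skewed.

left-skewed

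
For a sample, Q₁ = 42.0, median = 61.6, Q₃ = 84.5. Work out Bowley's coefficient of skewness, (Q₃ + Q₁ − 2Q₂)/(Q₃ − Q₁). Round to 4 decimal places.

0.0776

numerator: Q₃ + Q₁ − 2Q₂ = 84.5 + 42.0 − 2×61.6 = 3.3000
denominator: Q₃ − Q₁ = 84.5 − 42.0 = 42.5000
Bowley skewness = 3.3000 / 42.5000 ≈ 0.0776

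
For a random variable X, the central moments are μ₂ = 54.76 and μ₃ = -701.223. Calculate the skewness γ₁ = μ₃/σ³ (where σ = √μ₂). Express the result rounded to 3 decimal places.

-1.730

σ = √μ₂ = √54.76 = 7.40000
σ³ = μ₂^(3/2) = 405.22400
γ₁ = μ₃/σ³ = -701.223 / 405.22400 ≈ -1.730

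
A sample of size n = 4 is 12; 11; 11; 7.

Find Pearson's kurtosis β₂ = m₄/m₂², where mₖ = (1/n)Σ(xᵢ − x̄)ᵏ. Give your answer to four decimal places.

x̄ = 10.2500
Σ(xᵢ − x̄)² = 14.7500 ⇒ m₂ = 3.68750
Σ(xᵢ − x̄)⁴ = 121.5781 ⇒ m₄ = 30.39453
m₂² = 13.59766
β₂ = m₄/m₂² = 30.39453 / 13.59766 ≈ 2.2353

2.2353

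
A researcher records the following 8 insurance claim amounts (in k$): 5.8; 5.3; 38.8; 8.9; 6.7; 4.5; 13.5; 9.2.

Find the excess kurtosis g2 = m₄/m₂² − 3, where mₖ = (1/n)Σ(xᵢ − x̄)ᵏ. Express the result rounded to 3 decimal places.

2.423

x̄ = 11.5875
Σ(xᵢ − x̄)² = 904.2488 ⇒ m₂ = 113.03109
Σ(xᵢ − x̄)⁴ = 554246.8351 ⇒ m₄ = 69280.85439
m₂² = 12776.02815
g2 = m₄/m₂² − 3 = 5.42272 − 3 ≈ 2.423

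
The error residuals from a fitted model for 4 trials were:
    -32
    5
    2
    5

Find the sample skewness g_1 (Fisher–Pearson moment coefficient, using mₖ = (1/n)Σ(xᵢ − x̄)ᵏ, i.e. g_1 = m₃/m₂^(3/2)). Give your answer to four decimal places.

-1.1339

x̄ = (-32 + 5 + 2 + 5) / 4 = -5.0000
deviations (xᵢ − x̄): -27.0000, 10.0000, 7.0000, 10.0000
Σ(xᵢ − x̄)² = 978.0000 ⇒ m₂ = 978.0000/4 = 244.50000
Σ(xᵢ − x̄)³ = -17340.0000 ⇒ m₃ = -17340.0000/4 = -4335.00000
m₂^(3/2) = 244.50000^(1.5) = 3823.12322
g_1 = m₃ / m₂^(3/2) = -4335.00000 / 3823.12322 ≈ -1.1339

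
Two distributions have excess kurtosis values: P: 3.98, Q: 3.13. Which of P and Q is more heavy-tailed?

Higher excess kurtosis ⇒ heavier tails relative to the normal distribution.
3.98 vs 3.13: the larger is 3.98, so P has heavier tails.

P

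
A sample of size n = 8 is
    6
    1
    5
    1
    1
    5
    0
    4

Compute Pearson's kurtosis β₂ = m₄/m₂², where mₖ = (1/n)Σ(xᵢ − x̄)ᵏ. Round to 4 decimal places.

x̄ = 2.8750
Σ(xᵢ − x̄)² = 38.8750 ⇒ m₂ = 4.85938
Σ(xᵢ − x̄)⁴ = 243.1504 ⇒ m₄ = 30.39380
m₂² = 23.61353
β₂ = m₄/m₂² = 30.39380 / 23.61353 ≈ 1.2871

1.2871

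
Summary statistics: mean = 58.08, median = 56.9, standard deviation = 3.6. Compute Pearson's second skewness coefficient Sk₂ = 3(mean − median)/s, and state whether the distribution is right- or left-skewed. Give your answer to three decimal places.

0.983, right-skewed

Sk₂ = 3(58.08 − 56.9) / 3.6 = 3 × 1.1800 / 3.6
    = 3.5400 / 3.6 ≈ 0.983
Sk₂ > 0 ⇒ mean > median ⇒ right-skewed (positive skew).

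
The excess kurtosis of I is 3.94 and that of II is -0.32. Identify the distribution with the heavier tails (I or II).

Higher excess kurtosis ⇒ heavier tails relative to the normal distribution.
3.94 vs -0.32: the larger is 3.94, so I has heavier tails. (I is leptokurtic — heavier-than-normal tails; the other is platykurtic.)

I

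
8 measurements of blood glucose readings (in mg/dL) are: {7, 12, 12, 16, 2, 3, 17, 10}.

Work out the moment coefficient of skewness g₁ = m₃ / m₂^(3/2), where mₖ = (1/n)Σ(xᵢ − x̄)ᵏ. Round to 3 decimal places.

x̄ = (7 + 12 + 12 + 16 + 2 + 3 + 17 + 10) / 8 = 9.8750
deviations (xᵢ − x̄): -2.8750, 2.1250, 2.1250, 6.1250, -7.8750, -6.8750, 7.1250, 0.1250
Σ(xᵢ − x̄)² = 214.8750 ⇒ m₂ = 214.8750/8 = 26.85938
Σ(xᵢ − x̄)³ = -226.4063 ⇒ m₃ = -226.4063/8 = -28.30078
m₂^(3/2) = 26.85938^(1.5) = 139.20148
g₁ = m₃ / m₂^(3/2) = -28.30078 / 139.20148 ≈ -0.203

-0.203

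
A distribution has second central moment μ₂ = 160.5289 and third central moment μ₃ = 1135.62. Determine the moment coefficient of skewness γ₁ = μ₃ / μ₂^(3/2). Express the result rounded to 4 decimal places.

σ = √μ₂ = √160.5289 = 12.67000
σ³ = μ₂^(3/2) = 2033.90116
γ₁ = μ₃/σ³ = 1135.62 / 2033.90116 ≈ 0.5583

0.5583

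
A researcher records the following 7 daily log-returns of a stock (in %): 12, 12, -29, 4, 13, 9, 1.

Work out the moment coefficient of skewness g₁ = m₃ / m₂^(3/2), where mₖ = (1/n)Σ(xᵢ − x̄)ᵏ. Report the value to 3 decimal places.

-1.679

x̄ = (12 + 12 - 29 + 4 + 13 + 9 + 1) / 7 = 3.1429
deviations (xᵢ − x̄): 8.8571, 8.8571, -32.1429, 0.8571, 9.8571, 5.8571, -2.1429
Σ(xᵢ − x̄)² = 1326.8571 ⇒ m₂ = 1326.8571/7 = 189.55102
Σ(xᵢ − x̄)³ = -30669.6735 ⇒ m₃ = -30669.6735/7 = -4381.38192
m₂^(3/2) = 189.55102^(1.5) = 2609.69161
g₁ = m₃ / m₂^(3/2) = -4381.38192 / 2609.69161 ≈ -1.679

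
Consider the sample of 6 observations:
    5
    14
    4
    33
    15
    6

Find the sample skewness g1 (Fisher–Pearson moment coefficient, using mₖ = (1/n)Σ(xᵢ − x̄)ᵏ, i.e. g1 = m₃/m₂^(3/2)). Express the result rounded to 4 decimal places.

1.1240

x̄ = (5 + 14 + 4 + 33 + 15 + 6) / 6 = 12.8333
deviations (xᵢ − x̄): -7.8333, 1.1667, -8.8333, 20.1667, 2.1667, -6.8333
Σ(xᵢ − x̄)² = 598.8333 ⇒ m₂ = 598.8333/6 = 99.80556
Σ(xᵢ − x̄)³ = 6724.4444 ⇒ m₃ = 6724.4444/6 = 1120.74074
m₂^(3/2) = 99.80556^(1.5) = 997.08475
g1 = m₃ / m₂^(3/2) = 1120.74074 / 997.08475 ≈ 1.1240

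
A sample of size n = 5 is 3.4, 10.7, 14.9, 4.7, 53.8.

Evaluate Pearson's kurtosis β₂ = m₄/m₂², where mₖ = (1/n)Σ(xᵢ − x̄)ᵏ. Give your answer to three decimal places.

3.004

x̄ = 17.5000
Σ(xᵢ − x̄)² = 1733.3400 ⇒ m₂ = 346.66800
Σ(xᵢ − x̄)⁴ = 1804859.7330 ⇒ m₄ = 360971.94660
m₂² = 120178.70222
β₂ = m₄/m₂² = 360971.94660 / 120178.70222 ≈ 3.004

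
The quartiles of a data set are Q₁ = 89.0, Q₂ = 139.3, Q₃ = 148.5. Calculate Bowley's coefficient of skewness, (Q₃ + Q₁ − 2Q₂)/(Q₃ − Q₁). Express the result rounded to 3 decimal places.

-0.691

numerator: Q₃ + Q₁ − 2Q₂ = 148.5 + 89.0 − 2×139.3 = -41.1000
denominator: Q₃ − Q₁ = 148.5 − 89.0 = 59.5000
Bowley skewness = -41.1000 / 59.5000 ≈ -0.691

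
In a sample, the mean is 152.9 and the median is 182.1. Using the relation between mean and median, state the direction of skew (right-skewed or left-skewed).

mean − median = 152.9 − 182.1 = -29.2
mean < median ⇒ the longer tail is on the left ⇒ left-skewed (negatively skewed).

left-skewed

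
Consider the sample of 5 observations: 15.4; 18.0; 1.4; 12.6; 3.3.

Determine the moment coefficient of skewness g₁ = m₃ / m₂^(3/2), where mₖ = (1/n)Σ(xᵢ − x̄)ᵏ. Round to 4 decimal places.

x̄ = (15.4 + 18.0 + 1.4 + 12.6 + 3.3) / 5 = 10.1400
deviations (xᵢ − x̄): 5.2600, 7.8600, -8.7400, 2.4600, -6.8400
Σ(xᵢ − x̄)² = 218.6720 ⇒ m₂ = 218.6720/5 = 43.73440
Σ(xᵢ − x̄)³ = -341.6350 ⇒ m₃ = -341.6350/5 = -68.32699
m₂^(3/2) = 43.73440^(1.5) = 289.22429
g₁ = m₃ / m₂^(3/2) = -68.32699 / 289.22429 ≈ -0.2362

-0.2362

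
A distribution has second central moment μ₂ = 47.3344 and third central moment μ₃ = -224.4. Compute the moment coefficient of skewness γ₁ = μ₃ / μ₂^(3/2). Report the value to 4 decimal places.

-0.6891

σ = √μ₂ = √47.3344 = 6.88000
σ³ = μ₂^(3/2) = 325.66067
γ₁ = μ₃/σ³ = -224.4 / 325.66067 ≈ -0.6891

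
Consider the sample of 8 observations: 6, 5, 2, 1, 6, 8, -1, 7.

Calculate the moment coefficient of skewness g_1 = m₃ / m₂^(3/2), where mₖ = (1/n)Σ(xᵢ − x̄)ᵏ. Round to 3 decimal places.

-0.495

x̄ = (6 + 5 + 2 + 1 + 6 + 8 - 1 + 7) / 8 = 4.2500
deviations (xᵢ − x̄): 1.7500, 0.7500, -2.2500, -3.2500, 1.7500, 3.7500, -5.2500, 2.7500
Σ(xᵢ − x̄)² = 71.5000 ⇒ m₂ = 71.5000/8 = 8.93750
Σ(xᵢ − x̄)³ = -105.7500 ⇒ m₃ = -105.7500/8 = -13.21875
m₂^(3/2) = 8.93750^(1.5) = 26.71924
g_1 = m₃ / m₂^(3/2) = -13.21875 / 26.71924 ≈ -0.495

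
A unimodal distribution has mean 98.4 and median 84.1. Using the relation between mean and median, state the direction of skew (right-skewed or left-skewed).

right-skewed

mean − median = 98.4 − 84.1 = 14.3
mean > median ⇒ the longer tail is on the right ⇒ right-skewed (positively skewed).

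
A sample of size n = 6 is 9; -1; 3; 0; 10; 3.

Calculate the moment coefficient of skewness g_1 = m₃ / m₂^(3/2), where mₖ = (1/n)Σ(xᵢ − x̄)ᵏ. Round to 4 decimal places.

0.3464

x̄ = (9 - 1 + 3 + 0 + 10 + 3) / 6 = 4.0000
deviations (xᵢ − x̄): 5.0000, -5.0000, -1.0000, -4.0000, 6.0000, -1.0000
Σ(xᵢ − x̄)² = 104.0000 ⇒ m₂ = 104.0000/6 = 17.33333
Σ(xᵢ − x̄)³ = 150.0000 ⇒ m₃ = 150.0000/6 = 25.00000
m₂^(3/2) = 17.33333^(1.5) = 72.16442
g_1 = m₃ / m₂^(3/2) = 25.00000 / 72.16442 ≈ 0.3464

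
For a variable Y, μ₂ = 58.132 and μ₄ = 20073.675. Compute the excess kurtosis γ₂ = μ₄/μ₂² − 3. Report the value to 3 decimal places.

μ₂² = 58.132² = 3379.32942
μ₄/μ₂² = 20073.675 / 3379.32942 = 5.94014
γ₂ = 5.94014 − 3 ≈ 2.940

2.940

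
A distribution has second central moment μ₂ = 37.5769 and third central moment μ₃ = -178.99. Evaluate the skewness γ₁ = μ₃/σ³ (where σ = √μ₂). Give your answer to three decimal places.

σ = √μ₂ = √37.5769 = 6.13000
σ³ = μ₂^(3/2) = 230.34640
γ₁ = μ₃/σ³ = -178.99 / 230.34640 ≈ -0.777

-0.777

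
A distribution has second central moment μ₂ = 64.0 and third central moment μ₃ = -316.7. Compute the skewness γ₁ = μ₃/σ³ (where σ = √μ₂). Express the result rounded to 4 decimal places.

σ = √μ₂ = √64.0 = 8.00000
σ³ = μ₂^(3/2) = 512.00000
γ₁ = μ₃/σ³ = -316.7 / 512.00000 ≈ -0.6186

-0.6186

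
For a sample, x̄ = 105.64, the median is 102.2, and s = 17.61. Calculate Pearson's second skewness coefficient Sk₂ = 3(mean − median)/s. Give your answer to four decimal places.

0.5860

Sk₂ = 3(105.64 − 102.2) / 17.61 = 3 × 3.4400 / 17.61
    = 10.3200 / 17.61 ≈ 0.5860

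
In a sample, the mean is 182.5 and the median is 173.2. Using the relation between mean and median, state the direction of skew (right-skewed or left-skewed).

right-skewed

mean − median = 182.5 − 173.2 = 9.3
mean > median ⇒ the longer tail is on the right ⇒ right-skewed (positively skewed).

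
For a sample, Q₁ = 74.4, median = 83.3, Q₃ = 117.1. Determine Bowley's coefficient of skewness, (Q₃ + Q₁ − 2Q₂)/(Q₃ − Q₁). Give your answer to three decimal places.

0.583

numerator: Q₃ + Q₁ − 2Q₂ = 117.1 + 74.4 − 2×83.3 = 24.9000
denominator: Q₃ − Q₁ = 117.1 − 74.4 = 42.7000
Bowley skewness = 24.9000 / 42.7000 ≈ 0.583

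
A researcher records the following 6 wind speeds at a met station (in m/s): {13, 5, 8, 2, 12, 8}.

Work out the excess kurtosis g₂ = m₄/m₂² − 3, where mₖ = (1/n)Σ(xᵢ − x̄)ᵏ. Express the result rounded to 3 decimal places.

x̄ = 8.0000
Σ(xᵢ − x̄)² = 86.0000 ⇒ m₂ = 14.33333
Σ(xᵢ − x̄)⁴ = 2258.0000 ⇒ m₄ = 376.33333
m₂² = 205.44444
g₂ = m₄/m₂² − 3 = 1.83180 − 3 ≈ -1.168

-1.168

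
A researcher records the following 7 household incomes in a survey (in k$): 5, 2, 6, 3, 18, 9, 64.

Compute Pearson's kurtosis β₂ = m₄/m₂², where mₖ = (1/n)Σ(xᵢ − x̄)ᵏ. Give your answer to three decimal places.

4.623

x̄ = 15.2857
Σ(xᵢ − x̄)² = 2939.4286 ⇒ m₂ = 419.91837
Σ(xᵢ − x̄)⁴ = 5705697.5743 ⇒ m₄ = 815099.65348
m₂² = 176331.43524
β₂ = m₄/m₂² = 815099.65348 / 176331.43524 ≈ 4.623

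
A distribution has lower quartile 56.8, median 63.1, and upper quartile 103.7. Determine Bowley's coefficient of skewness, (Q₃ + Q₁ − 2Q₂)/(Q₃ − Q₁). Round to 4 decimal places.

0.7313

numerator: Q₃ + Q₁ − 2Q₂ = 103.7 + 56.8 − 2×63.1 = 34.3000
denominator: Q₃ − Q₁ = 103.7 − 56.8 = 46.9000
Bowley skewness = 34.3000 / 46.9000 ≈ 0.7313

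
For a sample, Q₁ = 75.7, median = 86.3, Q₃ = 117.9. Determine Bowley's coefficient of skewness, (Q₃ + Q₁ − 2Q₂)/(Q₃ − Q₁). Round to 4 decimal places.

0.4976

numerator: Q₃ + Q₁ − 2Q₂ = 117.9 + 75.7 − 2×86.3 = 21.0000
denominator: Q₃ − Q₁ = 117.9 − 75.7 = 42.2000
Bowley skewness = 21.0000 / 42.2000 ≈ 0.4976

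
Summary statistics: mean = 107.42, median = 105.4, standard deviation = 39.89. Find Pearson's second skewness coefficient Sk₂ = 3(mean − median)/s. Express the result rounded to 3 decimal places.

0.152

Sk₂ = 3(107.42 − 105.4) / 39.89 = 3 × 2.0200 / 39.89
    = 6.0600 / 39.89 ≈ 0.152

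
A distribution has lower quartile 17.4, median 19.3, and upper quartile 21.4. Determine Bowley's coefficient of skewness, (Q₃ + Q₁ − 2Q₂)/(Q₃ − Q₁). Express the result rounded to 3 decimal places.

0.050

numerator: Q₃ + Q₁ − 2Q₂ = 21.4 + 17.4 − 2×19.3 = 0.2000
denominator: Q₃ − Q₁ = 21.4 − 17.4 = 4.0000
Bowley skewness = 0.2000 / 4.0000 ≈ 0.050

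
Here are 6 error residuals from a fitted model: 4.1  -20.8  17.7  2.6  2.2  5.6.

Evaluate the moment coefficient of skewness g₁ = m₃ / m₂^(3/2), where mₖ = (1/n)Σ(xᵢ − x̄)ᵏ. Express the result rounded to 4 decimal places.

x̄ = (4.1 - 20.8 + 17.7 + 2.6 + 2.2 + 5.6) / 6 = 1.9000
deviations (xᵢ − x̄): 2.2000, -22.7000, 15.8000, 0.7000, 0.3000, 3.7000
Σ(xᵢ − x̄)² = 784.0400 ⇒ m₂ = 784.0400/6 = 130.67333
Σ(xᵢ − x̄)³ = -7691.1000 ⇒ m₃ = -7691.1000/6 = -1281.85000
m₂^(3/2) = 130.67333^(1.5) = 1493.75872
g₁ = m₃ / m₂^(3/2) = -1281.85000 / 1493.75872 ≈ -0.8581

-0.8581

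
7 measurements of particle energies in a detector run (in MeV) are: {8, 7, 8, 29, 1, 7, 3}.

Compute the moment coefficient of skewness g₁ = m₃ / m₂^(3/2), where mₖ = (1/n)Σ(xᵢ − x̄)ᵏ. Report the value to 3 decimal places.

1.666

x̄ = (8 + 7 + 8 + 29 + 1 + 7 + 3) / 7 = 9.0000
deviations (xᵢ − x̄): -1.0000, -2.0000, -1.0000, 20.0000, -8.0000, -2.0000, -6.0000
Σ(xᵢ − x̄)² = 510.0000 ⇒ m₂ = 510.0000/7 = 72.85714
Σ(xᵢ − x̄)³ = 7254.0000 ⇒ m₃ = 7254.0000/7 = 1036.28571
m₂^(3/2) = 72.85714^(1.5) = 621.88231
g₁ = m₃ / m₂^(3/2) = 1036.28571 / 621.88231 ≈ 1.666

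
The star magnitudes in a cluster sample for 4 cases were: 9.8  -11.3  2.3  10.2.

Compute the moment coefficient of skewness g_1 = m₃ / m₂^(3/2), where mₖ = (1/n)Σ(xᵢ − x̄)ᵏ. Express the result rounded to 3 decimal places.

-0.763

x̄ = (9.8 - 11.3 + 2.3 + 10.2) / 4 = 2.7500
deviations (xᵢ − x̄): 7.0500, -14.0500, -0.4500, 7.4500
Σ(xᵢ − x̄)² = 302.8100 ⇒ m₂ = 302.8100/4 = 75.70250
Σ(xᵢ − x̄)³ = -2009.7000 ⇒ m₃ = -2009.7000/4 = -502.42500
m₂^(3/2) = 75.70250^(1.5) = 658.66613
g_1 = m₃ / m₂^(3/2) = -502.42500 / 658.66613 ≈ -0.763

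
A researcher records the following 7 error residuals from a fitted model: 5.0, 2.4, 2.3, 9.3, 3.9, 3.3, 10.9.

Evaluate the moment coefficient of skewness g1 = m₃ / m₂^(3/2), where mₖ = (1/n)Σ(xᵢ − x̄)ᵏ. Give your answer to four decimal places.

x̄ = (5.0 + 2.4 + 2.3 + 9.3 + 3.9 + 3.3 + 10.9) / 7 = 5.3000
deviations (xᵢ − x̄): -0.3000, -2.9000, -3.0000, 4.0000, -1.4000, -2.0000, 5.6000
Σ(xᵢ − x̄)² = 70.8200 ⇒ m₂ = 70.8200/7 = 10.11714
Σ(xᵢ − x̄)³ = 177.4560 ⇒ m₃ = 177.4560/7 = 25.35086
m₂^(3/2) = 10.11714^(1.5) = 32.18006
g1 = m₃ / m₂^(3/2) = 25.35086 / 32.18006 ≈ 0.7878

0.7878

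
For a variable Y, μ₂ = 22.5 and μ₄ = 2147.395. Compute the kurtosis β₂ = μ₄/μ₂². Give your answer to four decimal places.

4.2418

μ₂² = 22.5² = 506.25000
μ₄/μ₂² = 2147.395 / 506.25000 = 4.24177
β₂ ≈ 4.2418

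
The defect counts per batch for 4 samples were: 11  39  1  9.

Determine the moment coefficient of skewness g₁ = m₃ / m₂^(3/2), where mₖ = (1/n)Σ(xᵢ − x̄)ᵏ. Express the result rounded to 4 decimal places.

x̄ = (11 + 39 + 1 + 9) / 4 = 15.0000
deviations (xᵢ − x̄): -4.0000, 24.0000, -14.0000, -6.0000
Σ(xᵢ − x̄)² = 824.0000 ⇒ m₂ = 824.0000/4 = 206.00000
Σ(xᵢ − x̄)³ = 10800.0000 ⇒ m₃ = 10800.0000/4 = 2700.00000
m₂^(3/2) = 206.00000^(1.5) = 2956.65622
g₁ = m₃ / m₂^(3/2) = 2700.00000 / 2956.65622 ≈ 0.9132

0.9132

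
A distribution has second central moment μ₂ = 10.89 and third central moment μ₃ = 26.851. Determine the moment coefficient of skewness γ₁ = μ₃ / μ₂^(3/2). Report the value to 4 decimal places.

σ = √μ₂ = √10.89 = 3.30000
σ³ = μ₂^(3/2) = 35.93700
γ₁ = μ₃/σ³ = 26.851 / 35.93700 ≈ 0.7472

0.7472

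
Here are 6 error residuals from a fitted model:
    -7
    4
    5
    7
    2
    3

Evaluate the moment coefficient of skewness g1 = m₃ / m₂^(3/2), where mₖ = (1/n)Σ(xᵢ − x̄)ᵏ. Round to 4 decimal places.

x̄ = (-7 + 4 + 5 + 7 + 2 + 3) / 6 = 2.3333
deviations (xᵢ − x̄): -9.3333, 1.6667, 2.6667, 4.6667, -0.3333, 0.6667
Σ(xᵢ − x̄)² = 119.3333 ⇒ m₂ = 119.3333/6 = 19.88889
Σ(xᵢ − x̄)³ = -687.5556 ⇒ m₃ = -687.5556/6 = -114.59259
m₂^(3/2) = 19.88889^(1.5) = 88.69840
g1 = m₃ / m₂^(3/2) = -114.59259 / 88.69840 ≈ -1.2919

-1.2919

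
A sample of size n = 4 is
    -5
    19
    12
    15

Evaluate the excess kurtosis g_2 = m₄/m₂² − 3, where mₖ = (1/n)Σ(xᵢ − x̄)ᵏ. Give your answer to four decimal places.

-0.8416

x̄ = 10.2500
Σ(xᵢ − x̄)² = 334.7500 ⇒ m₂ = 83.68750
Σ(xᵢ − x̄)⁴ = 60465.5781 ⇒ m₄ = 15116.39453
m₂² = 7003.59766
g_2 = m₄/m₂² − 3 = 2.15838 − 3 ≈ -0.8416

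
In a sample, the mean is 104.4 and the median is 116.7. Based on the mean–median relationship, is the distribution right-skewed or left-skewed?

left-skewed

mean − median = 104.4 − 116.7 = -12.3
mean < median ⇒ the longer tail is on the left ⇒ left-skewed (negatively skewed).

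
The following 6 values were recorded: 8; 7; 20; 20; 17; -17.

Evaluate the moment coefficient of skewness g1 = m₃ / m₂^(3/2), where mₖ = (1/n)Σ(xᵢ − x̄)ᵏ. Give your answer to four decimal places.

x̄ = (8 + 7 + 20 + 20 + 17 - 17) / 6 = 9.1667
deviations (xᵢ − x̄): -1.1667, -2.1667, 10.8333, 10.8333, 7.8333, -26.1667
Σ(xᵢ − x̄)² = 986.8333 ⇒ m₂ = 986.8333/6 = 164.47222
Σ(xᵢ − x̄)³ = -14904.4444 ⇒ m₃ = -14904.4444/6 = -2484.07407
m₂^(3/2) = 164.47222^(1.5) = 2109.30237
g1 = m₃ / m₂^(3/2) = -2484.07407 / 2109.30237 ≈ -1.1777

-1.1777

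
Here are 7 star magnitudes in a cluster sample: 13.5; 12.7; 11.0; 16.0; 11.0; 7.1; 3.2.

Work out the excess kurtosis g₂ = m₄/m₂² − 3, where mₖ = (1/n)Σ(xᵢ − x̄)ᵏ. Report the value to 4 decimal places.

-0.5773

x̄ = 10.6429
Σ(xᵢ − x̄)² = 109.2971 ⇒ m₂ = 15.61388
Σ(xᵢ − x̄)⁴ = 4134.4903 ⇒ m₄ = 590.64147
m₂² = 243.79317
g₂ = m₄/m₂² − 3 = 2.42272 − 3 ≈ -0.5773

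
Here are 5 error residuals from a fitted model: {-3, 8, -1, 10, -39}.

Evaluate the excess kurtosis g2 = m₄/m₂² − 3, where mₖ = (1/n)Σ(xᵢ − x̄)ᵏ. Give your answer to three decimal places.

x̄ = -5.0000
Σ(xᵢ − x̄)² = 1570.0000 ⇒ m₂ = 314.00000
Σ(xᵢ − x̄)⁴ = 1415794.0000 ⇒ m₄ = 283158.80000
m₂² = 98596.00000
g2 = m₄/m₂² − 3 = 2.87191 − 3 ≈ -0.128

-0.128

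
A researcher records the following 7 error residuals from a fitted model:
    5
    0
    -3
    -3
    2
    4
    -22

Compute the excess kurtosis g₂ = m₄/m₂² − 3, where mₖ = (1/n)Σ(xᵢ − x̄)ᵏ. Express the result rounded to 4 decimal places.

1.1574

x̄ = -2.4286
Σ(xᵢ − x̄)² = 505.7143 ⇒ m₂ = 72.24490
Σ(xᵢ − x̄)⁴ = 151893.0262 ⇒ m₄ = 21699.00375
m₂² = 5219.32528
g₂ = m₄/m₂² − 3 = 4.15743 − 3 ≈ 1.1574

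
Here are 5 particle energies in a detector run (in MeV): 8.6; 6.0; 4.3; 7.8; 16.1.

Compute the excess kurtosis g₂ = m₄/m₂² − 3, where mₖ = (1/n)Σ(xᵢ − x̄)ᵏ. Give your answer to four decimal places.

x̄ = 8.5600
Σ(xᵢ − x̄)² = 82.1320 ⇒ m₂ = 16.42640
Σ(xᵢ − x̄)⁴ = 3604.7231 ⇒ m₄ = 720.94462
m₂² = 269.82662
g₂ = m₄/m₂² − 3 = 2.67188 − 3 ≈ -0.3281

-0.3281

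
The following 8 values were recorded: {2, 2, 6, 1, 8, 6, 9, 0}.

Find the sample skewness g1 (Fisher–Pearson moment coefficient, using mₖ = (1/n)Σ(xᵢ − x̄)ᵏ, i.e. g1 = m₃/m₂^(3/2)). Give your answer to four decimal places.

x̄ = (2 + 2 + 6 + 1 + 8 + 6 + 9 + 0) / 8 = 4.2500
deviations (xᵢ − x̄): -2.2500, -2.2500, 1.7500, -3.2500, 3.7500, 1.7500, 4.7500, -4.2500
Σ(xᵢ − x̄)² = 81.5000 ⇒ m₂ = 81.5000/8 = 10.18750
Σ(xᵢ − x̄)³ = 36.7500 ⇒ m₃ = 36.7500/8 = 4.59375
m₂^(3/2) = 10.18750^(1.5) = 32.51632
g1 = m₃ / m₂^(3/2) = 4.59375 / 32.51632 ≈ 0.1413

0.1413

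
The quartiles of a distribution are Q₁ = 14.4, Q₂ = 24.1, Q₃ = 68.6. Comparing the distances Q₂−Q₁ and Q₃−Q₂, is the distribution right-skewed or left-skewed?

right-skewed

Q₂ − Q₁ = 9.7;  Q₃ − Q₂ = 44.5
Q₃ − Q₂ > Q₂ − Q₁ ⇒ the upper half is more spread out ⇒ right-skewed.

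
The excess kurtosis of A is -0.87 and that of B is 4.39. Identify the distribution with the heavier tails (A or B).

B

Higher excess kurtosis ⇒ heavier tails relative to the normal distribution.
-0.87 vs 4.39: the larger is 4.39, so B has heavier tails. (B is leptokurtic — heavier-than-normal tails; the other is platykurtic.)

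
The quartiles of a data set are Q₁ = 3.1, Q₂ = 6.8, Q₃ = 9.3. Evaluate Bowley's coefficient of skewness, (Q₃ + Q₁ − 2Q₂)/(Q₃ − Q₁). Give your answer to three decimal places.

numerator: Q₃ + Q₁ − 2Q₂ = 9.3 + 3.1 − 2×6.8 = -1.2000
denominator: Q₃ − Q₁ = 9.3 − 3.1 = 6.2000
Bowley skewness = -1.2000 / 6.2000 ≈ -0.194

-0.194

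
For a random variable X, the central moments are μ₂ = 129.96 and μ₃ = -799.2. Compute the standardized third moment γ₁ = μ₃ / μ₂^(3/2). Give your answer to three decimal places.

σ = √μ₂ = √129.96 = 11.40000
σ³ = μ₂^(3/2) = 1481.54400
γ₁ = μ₃/σ³ = -799.2 / 1481.54400 ≈ -0.539

-0.539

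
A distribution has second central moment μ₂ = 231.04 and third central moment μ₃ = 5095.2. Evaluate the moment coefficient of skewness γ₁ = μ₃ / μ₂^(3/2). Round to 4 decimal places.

1.4509

σ = √μ₂ = √231.04 = 15.20000
σ³ = μ₂^(3/2) = 3511.80800
γ₁ = μ₃/σ³ = 5095.2 / 3511.80800 ≈ 1.4509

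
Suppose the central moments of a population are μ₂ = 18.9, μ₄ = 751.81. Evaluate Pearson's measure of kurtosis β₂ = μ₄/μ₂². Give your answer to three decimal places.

2.105

μ₂² = 18.9² = 357.21000
μ₄/μ₂² = 751.81 / 357.21000 = 2.10467
β₂ ≈ 2.105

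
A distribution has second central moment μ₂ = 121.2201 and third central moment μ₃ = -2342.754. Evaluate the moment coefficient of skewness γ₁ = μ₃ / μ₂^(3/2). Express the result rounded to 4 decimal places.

σ = √μ₂ = √121.2201 = 11.01000
σ³ = μ₂^(3/2) = 1334.63330
γ₁ = μ₃/σ³ = -2342.754 / 1334.63330 ≈ -1.7554

-1.7554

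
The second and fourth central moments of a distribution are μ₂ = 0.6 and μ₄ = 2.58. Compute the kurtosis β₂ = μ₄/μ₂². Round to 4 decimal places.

μ₂² = 0.6² = 0.36000
μ₄/μ₂² = 2.58 / 0.36000 = 7.16667
β₂ ≈ 7.1667

7.1667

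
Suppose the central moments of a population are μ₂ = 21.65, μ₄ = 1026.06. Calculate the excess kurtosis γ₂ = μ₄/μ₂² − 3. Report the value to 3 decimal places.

-0.811

μ₂² = 21.65² = 468.72250
μ₄/μ₂² = 1026.06 / 468.72250 = 2.18906
γ₂ = 2.18906 − 3 ≈ -0.811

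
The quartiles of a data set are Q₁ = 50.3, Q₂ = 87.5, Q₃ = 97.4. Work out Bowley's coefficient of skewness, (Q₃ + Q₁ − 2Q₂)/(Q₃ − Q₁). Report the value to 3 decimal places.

-0.580

numerator: Q₃ + Q₁ − 2Q₂ = 97.4 + 50.3 − 2×87.5 = -27.3000
denominator: Q₃ − Q₁ = 97.4 − 50.3 = 47.1000
Bowley skewness = -27.3000 / 47.1000 ≈ -0.580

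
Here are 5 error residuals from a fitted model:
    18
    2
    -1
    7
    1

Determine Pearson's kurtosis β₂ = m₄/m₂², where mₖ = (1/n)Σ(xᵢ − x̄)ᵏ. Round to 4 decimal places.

2.5190

x̄ = 5.4000
Σ(xᵢ − x̄)² = 233.2000 ⇒ m₂ = 46.64000
Σ(xᵢ − x̄)⁴ = 27397.4560 ⇒ m₄ = 5479.49120
m₂² = 2175.28960
β₂ = m₄/m₂² = 5479.49120 / 2175.28960 ≈ 2.5190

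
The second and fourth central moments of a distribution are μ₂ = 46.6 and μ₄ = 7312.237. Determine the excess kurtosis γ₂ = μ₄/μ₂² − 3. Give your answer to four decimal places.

0.3673

μ₂² = 46.6² = 2171.56000
μ₄/μ₂² = 7312.237 / 2171.56000 = 3.36727
γ₂ = 3.36727 − 3 ≈ 0.3673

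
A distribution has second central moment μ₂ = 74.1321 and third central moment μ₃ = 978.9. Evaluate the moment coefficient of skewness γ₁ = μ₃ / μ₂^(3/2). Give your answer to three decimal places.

σ = √μ₂ = √74.1321 = 8.61000
σ³ = μ₂^(3/2) = 638.27738
γ₁ = μ₃/σ³ = 978.9 / 638.27738 ≈ 1.534

1.534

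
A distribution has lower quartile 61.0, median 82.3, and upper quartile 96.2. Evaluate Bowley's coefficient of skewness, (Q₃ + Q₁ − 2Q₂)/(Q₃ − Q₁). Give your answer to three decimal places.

numerator: Q₃ + Q₁ − 2Q₂ = 96.2 + 61.0 − 2×82.3 = -7.4000
denominator: Q₃ − Q₁ = 96.2 − 61.0 = 35.2000
Bowley skewness = -7.4000 / 35.2000 ≈ -0.210

-0.210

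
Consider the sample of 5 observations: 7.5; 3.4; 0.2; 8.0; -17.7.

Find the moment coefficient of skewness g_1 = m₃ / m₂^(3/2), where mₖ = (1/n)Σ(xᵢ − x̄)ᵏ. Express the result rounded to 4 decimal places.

-1.1791

x̄ = (7.5 + 3.4 + 0.2 + 8.0 - 17.7) / 5 = 0.2800
deviations (xᵢ − x̄): 7.2200, 3.1200, -0.0800, 7.7200, -17.9800
Σ(xᵢ − x̄)² = 444.7480 ⇒ m₂ = 444.7480/5 = 88.94960
Σ(xᵢ − x̄)³ = -4945.7441 ⇒ m₃ = -4945.7441/5 = -989.14882
m₂^(3/2) = 88.94960^(1.5) = 838.91121
g_1 = m₃ / m₂^(3/2) = -989.14882 / 838.91121 ≈ -1.1791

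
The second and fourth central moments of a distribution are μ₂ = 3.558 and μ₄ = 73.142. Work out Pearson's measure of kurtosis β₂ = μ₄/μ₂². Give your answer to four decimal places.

5.7777

μ₂² = 3.558² = 12.65936
μ₄/μ₂² = 73.142 / 12.65936 = 5.77770
β₂ ≈ 5.7777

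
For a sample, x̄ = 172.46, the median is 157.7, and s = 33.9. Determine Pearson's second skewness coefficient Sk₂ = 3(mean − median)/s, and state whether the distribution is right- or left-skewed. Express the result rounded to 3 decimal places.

1.306, right-skewed

Sk₂ = 3(172.46 − 157.7) / 33.9 = 3 × 14.7600 / 33.9
    = 44.2800 / 33.9 ≈ 1.306
Sk₂ > 0 ⇒ mean > median ⇒ right-skewed (positive skew).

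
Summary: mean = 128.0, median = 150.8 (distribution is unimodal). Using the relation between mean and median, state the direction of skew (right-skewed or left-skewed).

left-skewed

mean − median = 128.0 − 150.8 = -22.8
mean < median ⇒ the longer tail is on the left ⇒ left-skewed (negatively skewed).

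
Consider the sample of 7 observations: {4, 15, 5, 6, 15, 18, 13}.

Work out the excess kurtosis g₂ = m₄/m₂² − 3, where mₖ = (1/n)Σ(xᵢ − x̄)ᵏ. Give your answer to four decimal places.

-1.6804

x̄ = 10.8571
Σ(xᵢ − x̄)² = 194.8571 ⇒ m₂ = 27.83673
Σ(xᵢ − x̄)⁴ = 7157.7259 ⇒ m₄ = 1022.53228
m₂² = 774.88380
g₂ = m₄/m₂² − 3 = 1.31959 − 3 ≈ -1.6804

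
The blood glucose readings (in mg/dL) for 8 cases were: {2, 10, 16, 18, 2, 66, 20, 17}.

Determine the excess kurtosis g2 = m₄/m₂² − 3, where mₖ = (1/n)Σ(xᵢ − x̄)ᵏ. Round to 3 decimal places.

x̄ = 18.8750
Σ(xᵢ − x̄)² = 2882.8750 ⇒ m₂ = 360.35938
Σ(xᵢ − x̄)⁴ = 5100269.7754 ⇒ m₄ = 637533.72192
m₂² = 129858.87915
g2 = m₄/m₂² − 3 = 4.90943 − 3 ≈ 1.909

1.909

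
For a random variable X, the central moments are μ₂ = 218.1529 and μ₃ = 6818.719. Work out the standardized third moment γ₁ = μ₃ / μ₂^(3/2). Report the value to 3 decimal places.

2.116

σ = √μ₂ = √218.1529 = 14.77000
σ³ = μ₂^(3/2) = 3222.11833
γ₁ = μ₃/σ³ = 6818.719 / 3222.11833 ≈ 2.116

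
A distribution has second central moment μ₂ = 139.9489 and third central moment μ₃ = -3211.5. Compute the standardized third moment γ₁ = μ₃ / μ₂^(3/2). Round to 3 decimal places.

-1.940

σ = √μ₂ = √139.9489 = 11.83000
σ³ = μ₂^(3/2) = 1655.59549
γ₁ = μ₃/σ³ = -3211.5 / 1655.59549 ≈ -1.940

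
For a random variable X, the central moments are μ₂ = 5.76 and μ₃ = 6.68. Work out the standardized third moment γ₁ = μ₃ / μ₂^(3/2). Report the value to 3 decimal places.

0.483

σ = √μ₂ = √5.76 = 2.40000
σ³ = μ₂^(3/2) = 13.82400
γ₁ = μ₃/σ³ = 6.68 / 13.82400 ≈ 0.483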